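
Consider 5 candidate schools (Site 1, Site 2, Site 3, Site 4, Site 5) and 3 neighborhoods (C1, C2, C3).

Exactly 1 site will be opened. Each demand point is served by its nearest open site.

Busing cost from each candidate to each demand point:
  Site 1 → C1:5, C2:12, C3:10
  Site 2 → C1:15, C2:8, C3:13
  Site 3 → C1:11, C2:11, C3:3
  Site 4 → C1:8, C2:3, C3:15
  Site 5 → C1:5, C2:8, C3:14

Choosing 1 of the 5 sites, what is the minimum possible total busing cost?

25

Open {Site 3}.
  C1→Site 3 11, C2→Site 3 11, C3→Site 3 3  ⇒ total 25.
Compare {Site 4}: total 26.
Compare {Site 1}: total 27.
No size-1 selection does better; minimum is 25.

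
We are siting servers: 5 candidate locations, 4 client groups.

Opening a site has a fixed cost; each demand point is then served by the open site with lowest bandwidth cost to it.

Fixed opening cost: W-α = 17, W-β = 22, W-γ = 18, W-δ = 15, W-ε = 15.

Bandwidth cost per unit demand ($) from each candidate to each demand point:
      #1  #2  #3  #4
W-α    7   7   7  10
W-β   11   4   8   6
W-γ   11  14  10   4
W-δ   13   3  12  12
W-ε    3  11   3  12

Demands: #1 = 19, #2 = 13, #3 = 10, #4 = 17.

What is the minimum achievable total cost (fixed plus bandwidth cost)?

242

Open {W-γ, W-δ, W-ε}: assign each demand point to its cheapest open site.
  #1→W-ε 19×3=57, #2→W-δ 13×3=39, #3→W-ε 10×3=30, #4→W-γ 17×4=68
  bandwidth cost 194, fixed 48 → total 242.
Compare {W-α, W-γ, W-δ, W-ε}: bandwidth cost 194 + fixed 65 = 259.
Compare {W-β, W-γ, W-ε}: bandwidth cost 207 + fixed 55 = 262.
Compare {W-β, W-γ, W-δ, W-ε}: bandwidth cost 194 + fixed 70 = 264.
All other subsets cost ≥ 259. Minimum total cost: 242.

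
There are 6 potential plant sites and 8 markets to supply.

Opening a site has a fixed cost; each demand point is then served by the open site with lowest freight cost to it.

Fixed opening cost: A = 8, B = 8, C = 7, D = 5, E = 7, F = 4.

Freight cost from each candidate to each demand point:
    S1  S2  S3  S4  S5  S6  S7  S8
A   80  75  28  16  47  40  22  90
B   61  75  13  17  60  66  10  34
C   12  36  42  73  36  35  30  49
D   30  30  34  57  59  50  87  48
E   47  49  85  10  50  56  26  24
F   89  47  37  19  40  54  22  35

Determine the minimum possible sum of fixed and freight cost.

Open {B, C, D, E}: assign each demand point to its cheapest open site.
  S1→C 12, S2→D 30, S3→B 13, S4→E 10, S5→C 36, S6→C 35, S7→B 10, S8→E 24
  freight cost 170, fixed 27 → total 197.
Compare {B, C, E}: freight cost 176 + fixed 22 = 198.
Compare {B, C, D, E, F}: freight cost 170 + fixed 31 = 201.
Compare {B, C, E, F}: freight cost 176 + fixed 26 = 202.
All other subsets cost ≥ 198. Minimum total cost: 197.

197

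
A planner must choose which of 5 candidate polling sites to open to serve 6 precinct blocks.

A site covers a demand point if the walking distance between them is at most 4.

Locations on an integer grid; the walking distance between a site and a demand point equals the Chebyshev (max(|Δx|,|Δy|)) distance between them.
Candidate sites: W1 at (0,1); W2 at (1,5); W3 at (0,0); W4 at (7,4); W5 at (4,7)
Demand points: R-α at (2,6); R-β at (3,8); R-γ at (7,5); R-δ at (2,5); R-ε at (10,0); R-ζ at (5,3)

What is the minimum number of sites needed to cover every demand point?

2

Coverage sets (demand points within 4 of each site):
  W1: {R-δ}
  W2: {R-α, R-β, R-δ, R-ζ}
  W3: {}
  W4: {R-β, R-γ, R-ε, R-ζ}
  W5: {R-α, R-β, R-γ, R-δ, R-ζ}
No single site covers all 6 demand points.
But {W2, W4} covers everything, so the minimum is 2.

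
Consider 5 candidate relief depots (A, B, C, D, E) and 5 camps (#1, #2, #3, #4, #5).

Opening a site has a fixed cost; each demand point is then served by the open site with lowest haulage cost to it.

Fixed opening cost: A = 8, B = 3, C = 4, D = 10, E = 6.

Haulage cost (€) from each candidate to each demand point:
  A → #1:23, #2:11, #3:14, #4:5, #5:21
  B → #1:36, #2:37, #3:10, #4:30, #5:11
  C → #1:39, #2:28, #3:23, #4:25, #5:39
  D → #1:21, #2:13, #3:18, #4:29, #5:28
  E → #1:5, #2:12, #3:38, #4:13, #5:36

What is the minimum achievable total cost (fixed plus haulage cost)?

59

Open {A, B, E}: assign each demand point to its cheapest open site.
  #1→E 5, #2→A 11, #3→B 10, #4→A 5, #5→B 11
  haulage cost 42, fixed 17 → total 59.
Compare {B, E}: haulage cost 51 + fixed 9 = 60.
Compare {A, B, C, E}: haulage cost 42 + fixed 21 = 63.
Compare {B, C, E}: haulage cost 51 + fixed 13 = 64.
All other subsets cost ≥ 60. Minimum total cost: 59.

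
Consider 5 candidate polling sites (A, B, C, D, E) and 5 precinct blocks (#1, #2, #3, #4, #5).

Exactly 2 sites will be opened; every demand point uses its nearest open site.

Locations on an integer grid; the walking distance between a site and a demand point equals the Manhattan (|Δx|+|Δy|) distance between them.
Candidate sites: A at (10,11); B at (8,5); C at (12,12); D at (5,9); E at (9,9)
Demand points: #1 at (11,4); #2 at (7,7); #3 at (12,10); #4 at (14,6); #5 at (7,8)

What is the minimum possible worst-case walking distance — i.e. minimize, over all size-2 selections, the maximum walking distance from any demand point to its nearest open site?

Open {A, B}.
  Farthest demand point is #4 at walking distance 7 (to B); all others are ≤ 7.
With {B, C} the worst case is 7.
With {B, E} the worst case is 7.
No size-2 selection achieves below 7.

7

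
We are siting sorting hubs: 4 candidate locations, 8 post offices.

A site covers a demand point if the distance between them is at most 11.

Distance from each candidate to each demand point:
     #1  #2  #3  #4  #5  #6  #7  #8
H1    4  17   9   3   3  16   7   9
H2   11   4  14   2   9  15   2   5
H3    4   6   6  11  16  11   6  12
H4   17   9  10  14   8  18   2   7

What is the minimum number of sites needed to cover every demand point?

Coverage sets (demand points within 11 of each site):
  H1: {#1, #3, #4, #5, #7, #8}
  H2: {#1, #2, #4, #5, #7, #8}
  H3: {#1, #2, #3, #4, #6, #7}
  H4: {#2, #3, #5, #7, #8}
No single site covers all 8 demand points.
But {H1, H3} covers everything, so the minimum is 2.

2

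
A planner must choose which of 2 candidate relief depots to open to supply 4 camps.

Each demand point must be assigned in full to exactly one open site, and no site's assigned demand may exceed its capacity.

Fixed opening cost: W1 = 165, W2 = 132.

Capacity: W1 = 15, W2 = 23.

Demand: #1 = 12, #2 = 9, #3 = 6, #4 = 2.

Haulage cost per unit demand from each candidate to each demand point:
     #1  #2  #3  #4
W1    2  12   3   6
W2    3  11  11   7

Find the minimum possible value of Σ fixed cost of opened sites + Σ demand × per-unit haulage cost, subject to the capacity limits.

Open {W1, W2}; cheapest assignment that respects the capacities:
  W1 (cap 15, load 8): #3, #4 — cost 6×3 + 2×6 = 30
  W2 (cap 23, load 21): #1, #2 — cost 12×3 + 9×11 = 135
  Shipping 165, fixed 297 → total 462.
  Any other capacity-feasible assignment to {W1, W2} ships for at least 165.
Total demand is 29 and no other set of sites has combined capacity ≥ 29, so {W1, W2} is the only feasible choice of open sites. Minimum: 462.

462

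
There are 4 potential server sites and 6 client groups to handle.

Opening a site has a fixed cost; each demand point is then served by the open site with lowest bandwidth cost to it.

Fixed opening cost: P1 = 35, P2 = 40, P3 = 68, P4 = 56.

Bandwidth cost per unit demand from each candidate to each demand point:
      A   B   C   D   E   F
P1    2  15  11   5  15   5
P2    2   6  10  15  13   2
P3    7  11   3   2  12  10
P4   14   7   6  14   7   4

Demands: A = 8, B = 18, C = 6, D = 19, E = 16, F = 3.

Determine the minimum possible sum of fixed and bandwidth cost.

462

Open {P2, P3, P4}: assign each demand point to its cheapest open site.
  A→P2 8×2=16, B→P2 18×6=108, C→P3 6×3=18, D→P3 19×2=38, E→P4 16×7=112, F→P2 3×2=6
  bandwidth cost 298, fixed 164 → total 462.
Compare {P1, P3, P4}: bandwidth cost 322 + fixed 159 = 481.
Compare {P2, P3}: bandwidth cost 378 + fixed 108 = 486.
Compare {P3, P4}: bandwidth cost 362 + fixed 124 = 486.
All other subsets cost ≥ 481. Minimum total cost: 462.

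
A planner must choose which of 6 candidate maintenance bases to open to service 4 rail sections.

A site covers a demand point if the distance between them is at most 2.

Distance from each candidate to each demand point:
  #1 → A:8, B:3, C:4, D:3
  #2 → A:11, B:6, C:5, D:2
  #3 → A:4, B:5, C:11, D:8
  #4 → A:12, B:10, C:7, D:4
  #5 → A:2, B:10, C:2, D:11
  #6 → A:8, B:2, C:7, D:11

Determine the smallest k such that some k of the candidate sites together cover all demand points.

Coverage sets (demand points within 2 of each site):
  #1: {}
  #2: {D}
  #3: {}
  #4: {}
  #5: {A, C}
  #6: {B}
No 2 sites suffice: every size-2 union leaves at least one demand point uncovered.
But {#2, #5, #6} covers everything, so the minimum is 3.

3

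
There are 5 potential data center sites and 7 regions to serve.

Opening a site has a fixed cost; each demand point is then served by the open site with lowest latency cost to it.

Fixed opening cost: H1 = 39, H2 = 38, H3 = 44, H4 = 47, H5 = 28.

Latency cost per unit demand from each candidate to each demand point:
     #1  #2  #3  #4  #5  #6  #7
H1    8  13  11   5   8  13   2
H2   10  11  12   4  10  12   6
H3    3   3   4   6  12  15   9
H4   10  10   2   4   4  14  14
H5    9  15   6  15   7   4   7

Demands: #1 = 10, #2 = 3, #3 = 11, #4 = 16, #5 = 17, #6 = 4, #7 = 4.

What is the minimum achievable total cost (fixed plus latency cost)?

356

Open {H3, H4, H5}: assign each demand point to its cheapest open site.
  #1→H3 10×3=30, #2→H3 3×3=9, #3→H4 11×2=22, #4→H4 16×4=64, #5→H4 17×4=68, #6→H5 4×4=16, #7→H5 4×7=28
  latency cost 237, fixed 119 → total 356.
Compare {H1, H3, H4, H5}: latency cost 217 + fixed 158 = 375.
Compare {H3, H4}: latency cost 285 + fixed 91 = 376.
Compare {H1, H3, H4}: latency cost 253 + fixed 130 = 383.
All other subsets cost ≥ 375. Minimum total cost: 356.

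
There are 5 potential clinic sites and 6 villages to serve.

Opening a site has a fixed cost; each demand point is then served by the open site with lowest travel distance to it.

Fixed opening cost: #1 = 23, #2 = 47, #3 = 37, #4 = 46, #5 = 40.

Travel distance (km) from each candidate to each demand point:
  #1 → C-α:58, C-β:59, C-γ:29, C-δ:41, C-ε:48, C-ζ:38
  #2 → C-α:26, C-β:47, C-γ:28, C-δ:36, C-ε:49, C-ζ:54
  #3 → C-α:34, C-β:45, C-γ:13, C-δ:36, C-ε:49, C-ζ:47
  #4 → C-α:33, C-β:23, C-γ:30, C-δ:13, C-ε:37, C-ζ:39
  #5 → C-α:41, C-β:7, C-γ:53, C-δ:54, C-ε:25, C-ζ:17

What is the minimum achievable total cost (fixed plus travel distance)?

Open {#3, #5}: assign each demand point to its cheapest open site.
  C-α→#3 34, C-β→#5 7, C-γ→#3 13, C-δ→#3 36, C-ε→#5 25, C-ζ→#5 17
  travel distance 132, fixed 77 → total 209.
Compare {#4, #5}: travel distance 125 + fixed 86 = 211.
Compare {#4}: travel distance 175 + fixed 46 = 221.
Compare {#1, #5}: travel distance 160 + fixed 63 = 223.
All other subsets cost ≥ 211. Minimum total cost: 209.

209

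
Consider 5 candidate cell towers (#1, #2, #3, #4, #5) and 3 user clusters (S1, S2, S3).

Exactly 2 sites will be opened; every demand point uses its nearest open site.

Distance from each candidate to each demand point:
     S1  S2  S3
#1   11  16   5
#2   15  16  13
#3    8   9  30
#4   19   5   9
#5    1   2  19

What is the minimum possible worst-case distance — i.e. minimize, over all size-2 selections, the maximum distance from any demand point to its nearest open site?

Open {#1, #5}.
  Farthest demand point is S3 at distance 5 (to #1); all others are ≤ 5.
With {#1, #3} the worst case is 9.
With {#3, #4} the worst case is 9.
No size-2 selection achieves below 5.

5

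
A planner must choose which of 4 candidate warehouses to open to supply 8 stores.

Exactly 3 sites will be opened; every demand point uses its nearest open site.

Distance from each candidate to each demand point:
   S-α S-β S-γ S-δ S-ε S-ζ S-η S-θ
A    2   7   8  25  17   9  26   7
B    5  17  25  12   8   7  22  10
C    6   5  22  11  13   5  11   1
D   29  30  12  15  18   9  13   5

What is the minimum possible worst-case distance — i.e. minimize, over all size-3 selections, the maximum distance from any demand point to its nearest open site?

11

Open {A, B, C}.
  Farthest demand point is S-δ at distance 11 (to C); all others are ≤ 11.
With {B, C, D} the worst case is 12.
With {A, B, D} the worst case is 13.
No size-3 selection achieves below 11.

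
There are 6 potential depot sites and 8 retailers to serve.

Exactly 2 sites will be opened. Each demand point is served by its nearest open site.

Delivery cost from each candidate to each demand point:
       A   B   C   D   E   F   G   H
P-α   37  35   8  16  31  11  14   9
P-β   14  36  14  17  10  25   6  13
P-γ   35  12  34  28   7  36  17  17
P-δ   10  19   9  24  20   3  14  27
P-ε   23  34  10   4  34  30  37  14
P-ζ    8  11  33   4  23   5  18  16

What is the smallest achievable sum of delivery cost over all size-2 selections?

71

Open {P-β, P-ζ}.
  A→P-ζ 8, B→P-ζ 11, C→P-β 14, D→P-ζ 4, E→P-β 10, F→P-ζ 5, G→P-β 6, H→P-β 13  ⇒ total 71.
Compare {P-α, P-ζ}: total 82.
Compare {P-δ, P-ζ}: total 85.
No size-2 selection does better; minimum is 71.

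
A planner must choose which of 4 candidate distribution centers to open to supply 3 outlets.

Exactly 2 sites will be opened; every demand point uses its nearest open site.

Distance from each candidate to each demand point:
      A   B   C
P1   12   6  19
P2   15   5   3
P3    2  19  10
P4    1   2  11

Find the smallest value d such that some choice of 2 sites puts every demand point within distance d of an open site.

3

Open {P2, P4}.
  Farthest demand point is C at distance 3 (to P2); all others are ≤ 3.
With {P2, P3} the worst case is 5.
With {P1, P3} the worst case is 10.
No size-2 selection achieves below 3.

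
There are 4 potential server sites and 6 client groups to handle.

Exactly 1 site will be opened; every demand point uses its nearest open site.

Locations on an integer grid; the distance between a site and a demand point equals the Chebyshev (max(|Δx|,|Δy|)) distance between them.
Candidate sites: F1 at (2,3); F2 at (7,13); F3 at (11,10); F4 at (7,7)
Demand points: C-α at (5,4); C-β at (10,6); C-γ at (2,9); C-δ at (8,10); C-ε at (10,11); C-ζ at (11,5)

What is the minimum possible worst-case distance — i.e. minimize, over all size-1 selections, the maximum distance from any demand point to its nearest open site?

5

Open {F4}.
  Farthest demand point is C-γ at distance 5 (to F4); all others are ≤ 5.
With {F1} the worst case is 9.
With {F2} the worst case is 9.
No size-1 selection achieves below 5.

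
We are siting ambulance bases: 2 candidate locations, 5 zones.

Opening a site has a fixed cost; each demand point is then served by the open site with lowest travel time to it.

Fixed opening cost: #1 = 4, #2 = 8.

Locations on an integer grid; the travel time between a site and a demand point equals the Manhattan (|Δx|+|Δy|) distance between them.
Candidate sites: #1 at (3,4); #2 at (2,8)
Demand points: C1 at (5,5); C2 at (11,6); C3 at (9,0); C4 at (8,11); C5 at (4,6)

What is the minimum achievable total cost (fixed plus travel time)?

42

Open {#1}: assign each demand point to its cheapest open site.
  C1→#1 3, C2→#1 10, C3→#1 10, C4→#1 12, C5→#1 3
  travel time 38, fixed 4 → total 42.
Compare {#1, #2}: travel time 35 + fixed 12 = 47.
Compare {#2}: travel time 45 + fixed 8 = 53.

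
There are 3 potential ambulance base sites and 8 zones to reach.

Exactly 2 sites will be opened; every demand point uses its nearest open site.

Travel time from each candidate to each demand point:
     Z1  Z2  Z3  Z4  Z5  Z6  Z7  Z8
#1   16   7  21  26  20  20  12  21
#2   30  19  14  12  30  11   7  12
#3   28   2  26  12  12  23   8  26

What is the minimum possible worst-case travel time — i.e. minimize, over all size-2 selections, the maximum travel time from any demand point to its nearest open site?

20

Open {#1, #2}.
  Farthest demand point is Z5 at travel time 20 (to #1); all others are ≤ 20.
With {#1, #3} the worst case is 21.
With {#2, #3} the worst case is 28.
No size-2 selection achieves below 20.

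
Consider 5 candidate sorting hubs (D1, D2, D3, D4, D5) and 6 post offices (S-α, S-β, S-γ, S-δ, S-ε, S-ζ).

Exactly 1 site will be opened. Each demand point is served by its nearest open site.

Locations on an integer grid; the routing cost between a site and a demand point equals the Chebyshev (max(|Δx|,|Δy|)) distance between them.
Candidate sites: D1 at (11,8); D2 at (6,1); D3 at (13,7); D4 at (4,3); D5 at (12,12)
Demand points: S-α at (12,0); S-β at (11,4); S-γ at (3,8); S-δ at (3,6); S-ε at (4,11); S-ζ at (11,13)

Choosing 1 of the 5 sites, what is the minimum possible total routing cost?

40

Open {D1}.
  S-α→D1 8, S-β→D1 4, S-γ→D1 8, S-δ→D1 8, S-ε→D1 7, S-ζ→D1 5  ⇒ total 40.
Compare {D4}: total 41.
Compare {D2}: total 45.
No size-1 selection does better; minimum is 40.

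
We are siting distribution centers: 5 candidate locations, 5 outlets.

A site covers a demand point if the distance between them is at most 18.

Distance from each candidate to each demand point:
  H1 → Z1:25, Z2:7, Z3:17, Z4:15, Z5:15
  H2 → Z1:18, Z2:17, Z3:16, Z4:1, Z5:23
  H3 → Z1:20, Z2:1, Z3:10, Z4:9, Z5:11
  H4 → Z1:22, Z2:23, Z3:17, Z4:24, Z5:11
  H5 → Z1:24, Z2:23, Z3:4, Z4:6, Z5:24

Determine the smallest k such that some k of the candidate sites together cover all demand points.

Coverage sets (demand points within 18 of each site):
  H1: {Z2, Z3, Z4, Z5}
  H2: {Z1, Z2, Z3, Z4}
  H3: {Z2, Z3, Z4, Z5}
  H4: {Z3, Z5}
  H5: {Z3, Z4}
No single site covers all 5 demand points.
But {H1, H2} covers everything, so the minimum is 2.

2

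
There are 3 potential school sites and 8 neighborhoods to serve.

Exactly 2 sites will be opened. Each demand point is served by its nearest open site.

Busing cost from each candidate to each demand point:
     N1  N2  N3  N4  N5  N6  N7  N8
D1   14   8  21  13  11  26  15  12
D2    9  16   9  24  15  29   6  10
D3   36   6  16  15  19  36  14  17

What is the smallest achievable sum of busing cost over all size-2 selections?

92

Open {D1, D2}.
  N1→D2 9, N2→D1 8, N3→D2 9, N4→D1 13, N5→D1 11, N6→D1 26, N7→D2 6, N8→D2 10  ⇒ total 92.
Compare {D2, D3}: total 99.
Compare {D1, D3}: total 112.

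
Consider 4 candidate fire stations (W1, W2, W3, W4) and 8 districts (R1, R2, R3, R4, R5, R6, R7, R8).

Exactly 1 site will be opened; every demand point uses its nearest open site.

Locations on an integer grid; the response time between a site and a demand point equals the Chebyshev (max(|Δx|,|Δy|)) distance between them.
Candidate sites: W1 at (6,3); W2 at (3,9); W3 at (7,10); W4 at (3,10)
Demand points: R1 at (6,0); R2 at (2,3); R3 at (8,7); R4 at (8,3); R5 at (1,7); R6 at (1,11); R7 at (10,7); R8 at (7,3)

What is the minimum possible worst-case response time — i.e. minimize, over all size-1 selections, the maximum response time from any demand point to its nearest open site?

8

Open {W1}.
  Farthest demand point is R6 at response time 8 (to W1); all others are ≤ 8.
With {W2} the worst case is 9.
With {W3} the worst case is 10.
No size-1 selection achieves below 8.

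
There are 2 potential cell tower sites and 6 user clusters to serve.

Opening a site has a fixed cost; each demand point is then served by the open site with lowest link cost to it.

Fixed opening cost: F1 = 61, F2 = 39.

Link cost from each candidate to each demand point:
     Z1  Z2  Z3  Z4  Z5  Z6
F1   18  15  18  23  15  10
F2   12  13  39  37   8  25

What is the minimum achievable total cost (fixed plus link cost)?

Open {F1}: assign each demand point to its cheapest open site.
  Z1→F1 18, Z2→F1 15, Z3→F1 18, Z4→F1 23, Z5→F1 15, Z6→F1 10
  link cost 99, fixed 61 → total 160.
Compare {F2}: link cost 134 + fixed 39 = 173.
Compare {F1, F2}: link cost 84 + fixed 100 = 184.

160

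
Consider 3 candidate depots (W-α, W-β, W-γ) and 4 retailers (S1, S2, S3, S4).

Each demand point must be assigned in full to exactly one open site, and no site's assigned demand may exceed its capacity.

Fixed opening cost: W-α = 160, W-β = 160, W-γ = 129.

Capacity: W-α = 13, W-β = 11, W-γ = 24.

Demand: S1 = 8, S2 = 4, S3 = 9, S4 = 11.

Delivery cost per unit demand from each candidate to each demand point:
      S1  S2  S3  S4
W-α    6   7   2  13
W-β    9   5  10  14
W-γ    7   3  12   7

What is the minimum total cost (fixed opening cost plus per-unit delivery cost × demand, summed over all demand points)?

Open {W-α, W-γ}; cheapest assignment that respects the capacities:
  W-α (cap 13, load 9): S3 — cost 9×2 = 18
  W-γ (cap 24, load 23): S1, S2, S4 — cost 8×7 + 4×3 + 11×7 = 145
  Shipping 163, fixed 289 → total 452.
  Any other capacity-feasible assignment to {W-α, W-γ} ships for at least 163.
Compare {W-β, W-γ}: its best feasible assignment gives total 524.
Compare {W-α, W-β, W-γ}: its best feasible assignment gives total 612.
Every other set of open sites that can feasibly serve all demand totals ≥ 524 even under its best assignment. Minimum: 452.

452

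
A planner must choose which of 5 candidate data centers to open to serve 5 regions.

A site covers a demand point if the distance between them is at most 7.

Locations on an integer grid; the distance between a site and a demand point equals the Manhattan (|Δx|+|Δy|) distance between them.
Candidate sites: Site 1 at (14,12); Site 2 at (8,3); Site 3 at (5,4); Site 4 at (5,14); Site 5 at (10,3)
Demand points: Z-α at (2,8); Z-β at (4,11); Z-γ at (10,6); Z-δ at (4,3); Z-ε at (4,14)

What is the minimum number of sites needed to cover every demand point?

2

Coverage sets (demand points within 7 of each site):
  Site 1: {}
  Site 2: {Z-γ, Z-δ}
  Site 3: {Z-α, Z-γ, Z-δ}
  Site 4: {Z-β, Z-ε}
  Site 5: {Z-γ, Z-δ}
No single site covers all 5 demand points.
But {Site 3, Site 4} covers everything, so the minimum is 2.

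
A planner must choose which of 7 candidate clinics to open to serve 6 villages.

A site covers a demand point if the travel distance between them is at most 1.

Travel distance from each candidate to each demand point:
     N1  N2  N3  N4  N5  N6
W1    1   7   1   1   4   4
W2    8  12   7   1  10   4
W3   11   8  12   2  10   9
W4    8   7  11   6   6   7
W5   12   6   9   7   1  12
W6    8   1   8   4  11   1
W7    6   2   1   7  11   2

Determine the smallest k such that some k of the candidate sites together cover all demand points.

Coverage sets (demand points within 1 of each site):
  W1: {N1, N3, N4}
  W2: {N4}
  W3: {}
  W4: {}
  W5: {N5}
  W6: {N2, N6}
  W7: {N3}
No 2 sites suffice: every size-2 union leaves at least one demand point uncovered.
But {W1, W5, W6} covers everything, so the minimum is 3.

3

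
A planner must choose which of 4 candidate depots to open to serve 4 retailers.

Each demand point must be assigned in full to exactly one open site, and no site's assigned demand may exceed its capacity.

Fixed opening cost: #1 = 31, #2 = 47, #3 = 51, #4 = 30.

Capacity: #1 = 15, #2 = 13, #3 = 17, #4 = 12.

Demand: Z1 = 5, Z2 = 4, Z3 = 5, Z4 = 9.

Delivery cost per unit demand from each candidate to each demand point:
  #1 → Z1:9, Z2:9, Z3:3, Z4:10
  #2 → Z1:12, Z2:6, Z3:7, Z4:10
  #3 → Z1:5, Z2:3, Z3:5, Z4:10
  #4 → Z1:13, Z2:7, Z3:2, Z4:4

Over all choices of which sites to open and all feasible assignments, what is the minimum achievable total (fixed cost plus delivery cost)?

179

Open {#3, #4}; cheapest assignment that respects the capacities:
  #3 (cap 17, load 14): Z1, Z2, Z3 — cost 5×5 + 4×3 + 5×5 = 62
  #4 (cap 12, load 9): Z4 — cost 9×4 = 36
  Shipping 98, fixed 81 → total 179.
  Any other capacity-feasible assignment to {#3, #4} ships for at least 98.
Compare {#1, #4}: its best feasible assignment gives total 193.
Compare {#1, #3, #4}: its best feasible assignment gives total 200.
Every other set of open sites that can feasibly serve all demand totals ≥ 193 even under its best assignment. Minimum: 179.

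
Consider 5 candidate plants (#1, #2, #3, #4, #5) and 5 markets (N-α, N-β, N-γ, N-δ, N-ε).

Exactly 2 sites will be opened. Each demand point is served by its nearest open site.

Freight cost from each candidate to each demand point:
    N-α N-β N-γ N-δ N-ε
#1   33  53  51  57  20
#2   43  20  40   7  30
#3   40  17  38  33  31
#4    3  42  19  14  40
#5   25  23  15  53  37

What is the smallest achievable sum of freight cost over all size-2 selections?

Open {#2, #4}.
  N-α→#4 3, N-β→#2 20, N-γ→#4 19, N-δ→#2 7, N-ε→#2 30  ⇒ total 79.
Compare {#3, #4}: total 84.
Compare {#4, #5}: total 92.
No size-2 selection does better; minimum is 79.

79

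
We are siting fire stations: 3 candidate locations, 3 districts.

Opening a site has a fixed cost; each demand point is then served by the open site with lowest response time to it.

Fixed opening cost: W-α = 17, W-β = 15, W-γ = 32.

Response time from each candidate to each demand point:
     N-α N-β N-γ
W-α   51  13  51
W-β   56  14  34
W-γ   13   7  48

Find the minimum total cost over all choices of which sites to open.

Open {W-γ}: assign each demand point to its cheapest open site.
  N-α→W-γ 13, N-β→W-γ 7, N-γ→W-γ 48
  response time 68, fixed 32 → total 100.
Compare {W-β, W-γ}: response time 54 + fixed 47 = 101.
Compare {W-α, W-γ}: response time 68 + fixed 49 = 117.
Compare {W-α, W-β, W-γ}: response time 54 + fixed 64 = 118.
All other subsets cost ≥ 101. Minimum total cost: 100.

100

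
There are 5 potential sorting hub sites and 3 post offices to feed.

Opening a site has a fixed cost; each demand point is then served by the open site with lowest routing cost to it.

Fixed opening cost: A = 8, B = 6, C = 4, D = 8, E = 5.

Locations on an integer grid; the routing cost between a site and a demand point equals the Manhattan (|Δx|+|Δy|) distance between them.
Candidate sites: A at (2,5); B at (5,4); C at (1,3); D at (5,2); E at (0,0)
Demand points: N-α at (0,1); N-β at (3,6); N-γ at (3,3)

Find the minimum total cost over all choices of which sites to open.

Open {C}: assign each demand point to its cheapest open site.
  N-α→C 3, N-β→C 5, N-γ→C 2
  routing cost 10, fixed 4 → total 14.
Compare {C, E}: routing cost 8 + fixed 9 = 17.
Compare {A}: routing cost 11 + fixed 8 = 19.
Compare {A, C}: routing cost 7 + fixed 12 = 19.
All other subsets cost ≥ 17. Minimum total cost: 14.

14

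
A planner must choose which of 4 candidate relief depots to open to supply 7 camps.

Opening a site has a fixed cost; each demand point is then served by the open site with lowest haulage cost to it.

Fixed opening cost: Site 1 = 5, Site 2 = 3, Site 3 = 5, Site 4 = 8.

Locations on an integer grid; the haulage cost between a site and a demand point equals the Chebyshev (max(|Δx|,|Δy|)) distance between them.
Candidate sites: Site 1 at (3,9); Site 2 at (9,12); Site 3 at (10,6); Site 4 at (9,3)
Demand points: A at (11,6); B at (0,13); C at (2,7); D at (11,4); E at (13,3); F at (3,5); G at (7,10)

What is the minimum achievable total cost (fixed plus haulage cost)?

30

Open {Site 1, Site 3}: assign each demand point to its cheapest open site.
  A→Site 3 1, B→Site 1 4, C→Site 1 2, D→Site 3 2, E→Site 3 3, F→Site 1 4, G→Site 1 4
  haulage cost 20, fixed 10 → total 30.
Compare {Site 1, Site 2, Site 3}: haulage cost 18 + fixed 13 = 31.
Compare {Site 1, Site 4}: haulage cost 23 + fixed 13 = 36.
Compare {Site 1, Site 2, Site 4}: haulage cost 21 + fixed 16 = 37.
All other subsets cost ≥ 31. Minimum total cost: 30.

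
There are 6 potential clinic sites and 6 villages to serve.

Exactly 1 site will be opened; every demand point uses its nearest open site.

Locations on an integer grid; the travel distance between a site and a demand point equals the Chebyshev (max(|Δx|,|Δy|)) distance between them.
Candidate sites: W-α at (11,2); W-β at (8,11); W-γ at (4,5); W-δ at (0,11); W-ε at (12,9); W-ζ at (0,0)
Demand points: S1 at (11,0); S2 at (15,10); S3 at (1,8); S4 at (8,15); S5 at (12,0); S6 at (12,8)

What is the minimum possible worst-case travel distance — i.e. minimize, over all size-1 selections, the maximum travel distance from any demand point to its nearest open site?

11

Open {W-β}.
  Farthest demand point is S1 at travel distance 11 (to W-β); all others are ≤ 11.
With {W-γ} the worst case is 11.
With {W-ε} the worst case is 11.
No size-1 selection achieves below 11.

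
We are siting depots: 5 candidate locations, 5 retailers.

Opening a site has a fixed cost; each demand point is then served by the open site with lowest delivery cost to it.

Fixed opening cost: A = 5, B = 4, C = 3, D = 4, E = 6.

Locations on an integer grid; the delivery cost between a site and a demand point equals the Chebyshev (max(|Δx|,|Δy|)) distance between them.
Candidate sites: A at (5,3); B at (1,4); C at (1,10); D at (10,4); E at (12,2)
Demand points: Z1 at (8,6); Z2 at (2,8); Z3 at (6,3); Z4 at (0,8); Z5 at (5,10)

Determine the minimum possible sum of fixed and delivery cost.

20

Open {A, C}: assign each demand point to its cheapest open site.
  Z1→A 3, Z2→C 2, Z3→A 1, Z4→C 2, Z5→C 4
  delivery cost 12, fixed 8 → total 20.
Compare {C, D}: delivery cost 14 + fixed 7 = 21.
Compare {A, C, D}: delivery cost 11 + fixed 12 = 23.
Compare {A, B, C}: delivery cost 12 + fixed 12 = 24.
All other subsets cost ≥ 21. Minimum total cost: 20.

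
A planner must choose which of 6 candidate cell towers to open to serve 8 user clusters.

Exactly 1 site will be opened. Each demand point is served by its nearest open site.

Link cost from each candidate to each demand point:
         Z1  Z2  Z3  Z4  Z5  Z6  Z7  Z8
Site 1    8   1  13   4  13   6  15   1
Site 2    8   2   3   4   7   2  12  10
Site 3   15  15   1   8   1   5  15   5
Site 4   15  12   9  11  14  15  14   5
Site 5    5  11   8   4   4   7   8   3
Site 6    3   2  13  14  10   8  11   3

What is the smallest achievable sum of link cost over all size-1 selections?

48

Open {Site 2}.
  Z1→Site 2 8, Z2→Site 2 2, Z3→Site 2 3, Z4→Site 2 4, Z5→Site 2 7, Z6→Site 2 2, Z7→Site 2 12, Z8→Site 2 10  ⇒ total 48.
Compare {Site 5}: total 50.
Compare {Site 1}: total 61.
No size-1 selection does better; minimum is 48.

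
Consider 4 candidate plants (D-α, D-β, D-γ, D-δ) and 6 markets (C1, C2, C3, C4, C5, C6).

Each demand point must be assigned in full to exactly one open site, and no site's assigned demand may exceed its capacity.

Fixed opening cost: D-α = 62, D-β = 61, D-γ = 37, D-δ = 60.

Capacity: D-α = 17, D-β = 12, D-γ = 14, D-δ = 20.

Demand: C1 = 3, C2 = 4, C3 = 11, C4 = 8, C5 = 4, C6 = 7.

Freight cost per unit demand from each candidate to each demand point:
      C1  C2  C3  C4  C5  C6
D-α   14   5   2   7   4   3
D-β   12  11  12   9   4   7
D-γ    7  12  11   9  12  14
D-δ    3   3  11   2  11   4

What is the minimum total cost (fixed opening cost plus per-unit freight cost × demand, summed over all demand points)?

Open {D-α, D-γ, D-δ}; cheapest assignment that respects the capacities:
  D-α (cap 17, load 15): C3, C5 — cost 11×2 + 4×4 = 38
  D-γ (cap 14, load 3): C1 — cost 3×7 = 21
  D-δ (cap 20, load 19): C2, C4, C6 — cost 4×3 + 8×2 + 7×4 = 56
  Shipping 115, fixed 159 → total 274.
  Any other capacity-feasible assignment to {D-α, D-γ, D-δ} ships for at least 115.
Compare {D-α, D-β, D-δ}: its best feasible assignment gives total 294.
Compare {D-α, D-β, D-γ, D-δ}: its best feasible assignment gives total 331.
Every other set of open sites that can feasibly serve all demand totals ≥ 294 even under its best assignment. Minimum: 274.

274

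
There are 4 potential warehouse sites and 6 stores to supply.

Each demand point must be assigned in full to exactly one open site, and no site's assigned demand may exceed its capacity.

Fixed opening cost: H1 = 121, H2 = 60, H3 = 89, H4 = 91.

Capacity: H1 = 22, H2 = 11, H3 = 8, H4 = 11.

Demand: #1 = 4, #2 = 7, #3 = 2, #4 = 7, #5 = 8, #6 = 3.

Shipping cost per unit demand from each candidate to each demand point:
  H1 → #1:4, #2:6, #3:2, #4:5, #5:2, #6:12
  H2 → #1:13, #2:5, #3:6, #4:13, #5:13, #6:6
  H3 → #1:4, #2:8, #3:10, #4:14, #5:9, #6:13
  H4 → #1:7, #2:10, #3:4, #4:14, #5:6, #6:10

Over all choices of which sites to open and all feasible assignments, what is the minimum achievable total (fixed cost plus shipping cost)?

305

Open {H1, H2}; cheapest assignment that respects the capacities:
  H1 (cap 22, load 21): #1, #3, #4, #5 — cost 4×4 + 2×2 + 7×5 + 8×2 = 71
  H2 (cap 11, load 10): #2, #6 — cost 7×5 + 3×6 = 53
  Shipping 124, fixed 181 → total 305.
  Any other capacity-feasible assignment to {H1, H2} ships for at least 124.
Compare {H1, H4}: its best feasible assignment gives total 371.
Compare {H1, H2, H3}: its best feasible assignment gives total 394.
Every other set of open sites that can feasibly serve all demand totals ≥ 371 even under its best assignment. Minimum: 305.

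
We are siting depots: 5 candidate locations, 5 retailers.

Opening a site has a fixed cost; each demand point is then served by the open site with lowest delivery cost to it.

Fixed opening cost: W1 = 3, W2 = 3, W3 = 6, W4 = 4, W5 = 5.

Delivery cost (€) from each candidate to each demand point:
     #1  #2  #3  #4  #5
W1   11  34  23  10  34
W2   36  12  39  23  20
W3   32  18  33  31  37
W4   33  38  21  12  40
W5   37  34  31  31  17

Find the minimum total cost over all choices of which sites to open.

82

Open {W1, W2}: assign each demand point to its cheapest open site.
  #1→W1 11, #2→W2 12, #3→W1 23, #4→W1 10, #5→W2 20
  delivery cost 76, fixed 6 → total 82.
Compare {W1, W2, W4}: delivery cost 74 + fixed 10 = 84.
Compare {W1, W2, W5}: delivery cost 73 + fixed 11 = 84.
Compare {W1, W2, W4, W5}: delivery cost 71 + fixed 15 = 86.
All other subsets cost ≥ 84. Minimum total cost: 82.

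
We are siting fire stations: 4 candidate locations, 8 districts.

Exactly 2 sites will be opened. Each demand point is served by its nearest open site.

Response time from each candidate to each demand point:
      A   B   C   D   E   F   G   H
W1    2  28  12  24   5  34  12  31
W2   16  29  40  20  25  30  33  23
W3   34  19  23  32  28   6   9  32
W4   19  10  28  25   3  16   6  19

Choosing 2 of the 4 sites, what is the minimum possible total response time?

92

Open {W1, W4}.
  A→W1 2, B→W4 10, C→W1 12, D→W1 24, E→W4 3, F→W4 16, G→W4 6, H→W4 19  ⇒ total 92.
Compare {W1, W3}: total 108.
Compare {W3, W4}: total 111.
No size-2 selection does better; minimum is 92.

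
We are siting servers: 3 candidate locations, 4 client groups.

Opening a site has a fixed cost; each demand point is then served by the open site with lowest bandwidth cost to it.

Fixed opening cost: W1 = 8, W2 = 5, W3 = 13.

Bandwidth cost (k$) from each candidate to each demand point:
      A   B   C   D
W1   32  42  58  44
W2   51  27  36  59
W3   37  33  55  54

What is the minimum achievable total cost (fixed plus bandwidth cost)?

Open {W1, W2}: assign each demand point to its cheapest open site.
  A→W1 32, B→W2 27, C→W2 36, D→W1 44
  bandwidth cost 139, fixed 13 → total 152.
Compare {W1, W2, W3}: bandwidth cost 139 + fixed 26 = 165.
Compare {W2, W3}: bandwidth cost 154 + fixed 18 = 172.
Compare {W2}: bandwidth cost 173 + fixed 5 = 178.
All other subsets cost ≥ 165. Minimum total cost: 152.

152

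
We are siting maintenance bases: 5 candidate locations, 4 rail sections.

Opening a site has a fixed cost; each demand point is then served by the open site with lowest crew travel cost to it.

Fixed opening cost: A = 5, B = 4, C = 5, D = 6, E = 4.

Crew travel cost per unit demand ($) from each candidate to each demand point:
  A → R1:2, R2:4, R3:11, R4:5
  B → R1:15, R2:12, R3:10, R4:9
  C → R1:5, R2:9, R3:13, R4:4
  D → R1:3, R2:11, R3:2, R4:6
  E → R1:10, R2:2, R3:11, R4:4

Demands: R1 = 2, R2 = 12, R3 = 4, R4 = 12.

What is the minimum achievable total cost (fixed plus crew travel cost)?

Open {D, E}: assign each demand point to its cheapest open site.
  R1→D 2×3=6, R2→E 12×2=24, R3→D 4×2=8, R4→E 12×4=48
  crew travel cost 86, fixed 10 → total 96.
Compare {A, D, E}: crew travel cost 84 + fixed 15 = 99.
Compare {B, D, E}: crew travel cost 86 + fixed 14 = 100.
Compare {C, D, E}: crew travel cost 86 + fixed 15 = 101.
All other subsets cost ≥ 99. Minimum total cost: 96.

96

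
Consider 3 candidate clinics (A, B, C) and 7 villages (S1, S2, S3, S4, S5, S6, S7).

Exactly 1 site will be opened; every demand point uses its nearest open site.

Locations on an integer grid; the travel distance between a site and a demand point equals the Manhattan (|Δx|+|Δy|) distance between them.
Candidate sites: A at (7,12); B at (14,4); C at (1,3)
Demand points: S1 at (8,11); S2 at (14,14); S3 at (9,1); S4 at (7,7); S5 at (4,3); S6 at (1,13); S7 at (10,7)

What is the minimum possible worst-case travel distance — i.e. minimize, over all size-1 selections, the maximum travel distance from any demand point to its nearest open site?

Open {A}.
  Farthest demand point is S3 at travel distance 13 (to A); all others are ≤ 13.
With {B} the worst case is 22.
With {C} the worst case is 24.
No size-1 selection achieves below 13.

13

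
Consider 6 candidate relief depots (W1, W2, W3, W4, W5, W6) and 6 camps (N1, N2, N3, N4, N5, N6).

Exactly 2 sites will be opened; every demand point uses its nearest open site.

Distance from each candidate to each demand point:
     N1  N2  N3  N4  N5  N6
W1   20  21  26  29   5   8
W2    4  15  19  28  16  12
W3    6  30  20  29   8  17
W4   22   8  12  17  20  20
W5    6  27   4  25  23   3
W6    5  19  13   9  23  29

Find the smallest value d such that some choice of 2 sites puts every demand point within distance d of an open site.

16

Open {W2, W6}.
  Farthest demand point is N5 at distance 16 (to W2); all others are ≤ 16.
With {W2, W4} the worst case is 17.
With {W3, W4} the worst case is 17.
No size-2 selection achieves below 16.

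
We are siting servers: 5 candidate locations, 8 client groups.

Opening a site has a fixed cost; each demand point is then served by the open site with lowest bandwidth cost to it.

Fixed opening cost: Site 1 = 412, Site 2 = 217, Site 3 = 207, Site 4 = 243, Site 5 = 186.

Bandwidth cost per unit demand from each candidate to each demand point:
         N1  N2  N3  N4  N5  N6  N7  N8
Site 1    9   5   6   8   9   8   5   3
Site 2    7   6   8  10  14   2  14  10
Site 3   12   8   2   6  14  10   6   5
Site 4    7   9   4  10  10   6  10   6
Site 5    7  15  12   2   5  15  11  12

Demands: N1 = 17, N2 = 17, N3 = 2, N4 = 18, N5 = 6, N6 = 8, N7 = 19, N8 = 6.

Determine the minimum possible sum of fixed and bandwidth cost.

942

Open {Site 3, Site 5}: assign each demand point to its cheapest open site.
  N1→Site 5 17×7=119, N2→Site 3 17×8=136, N3→Site 3 2×2=4, N4→Site 5 18×2=36, N5→Site 5 6×5=30, N6→Site 3 8×10=80, N7→Site 3 19×6=114, N8→Site 3 6×5=30
  bandwidth cost 549, fixed 393 → total 942.
Compare {Site 3}: bandwidth cost 760 + fixed 207 = 967.
Compare {Site 2, Site 5}: bandwidth cost 588 + fixed 403 = 991.
Compare {Site 2, Site 3}: bandwidth cost 577 + fixed 424 = 1001.
All other subsets cost ≥ 967. Minimum total cost: 942.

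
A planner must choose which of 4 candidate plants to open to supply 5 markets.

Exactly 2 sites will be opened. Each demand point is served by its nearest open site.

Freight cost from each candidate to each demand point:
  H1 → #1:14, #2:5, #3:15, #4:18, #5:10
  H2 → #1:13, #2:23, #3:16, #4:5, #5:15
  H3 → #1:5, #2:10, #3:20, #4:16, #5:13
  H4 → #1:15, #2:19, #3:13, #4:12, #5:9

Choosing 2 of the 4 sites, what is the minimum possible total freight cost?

48

Open {H1, H2}.
  #1→H2 13, #2→H1 5, #3→H1 15, #4→H2 5, #5→H1 10  ⇒ total 48.
Compare {H2, H3}: total 49.
Compare {H3, H4}: total 49.
No size-2 selection does better; minimum is 48.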